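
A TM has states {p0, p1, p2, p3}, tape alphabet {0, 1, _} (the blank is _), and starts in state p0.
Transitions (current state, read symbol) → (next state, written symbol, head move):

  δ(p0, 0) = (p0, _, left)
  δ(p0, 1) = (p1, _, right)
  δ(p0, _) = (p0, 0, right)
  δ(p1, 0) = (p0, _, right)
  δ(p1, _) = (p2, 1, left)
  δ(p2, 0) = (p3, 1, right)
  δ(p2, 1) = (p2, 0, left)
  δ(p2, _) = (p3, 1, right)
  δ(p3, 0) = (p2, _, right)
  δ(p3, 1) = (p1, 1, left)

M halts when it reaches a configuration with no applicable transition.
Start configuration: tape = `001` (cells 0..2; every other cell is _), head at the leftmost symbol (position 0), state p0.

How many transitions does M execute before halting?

14

state=p0 head=0 tape=__[0]01_   (p0,0)→(p0,_,left)
state=p0 head=-1 tape=_[_]_01_   (p0,_)→(p0,0,right)
state=p0 head=0 tape=_0[_]01_   (p0,_)→(p0,0,right)
state=p0 head=1 tape=_00[0]1_   (p0,0)→(p0,_,left)
state=p0 head=0 tape=_0[0]_1_   (p0,0)→(p0,_,left)
state=p0 head=-1 tape=_[0]__1_   (p0,0)→(p0,_,left)
state=p0 head=-2 tape=[_]___1_   (p0,_)→(p0,0,right)
state=p0 head=-1 tape=0[_]__1_   (p0,_)→(p0,0,right)
state=p0 head=0 tape=00[_]_1_   (p0,_)→(p0,0,right)
state=p0 head=1 tape=000[_]1_   (p0,_)→(p0,0,right)
state=p0 head=2 tape=0000[1]_   (p0,1)→(p1,_,right)
state=p1 head=3 tape=0000_[_]   (p1,_)→(p2,1,left)
state=p2 head=2 tape=0000[_]1   (p2,_)→(p3,1,right)
state=p3 head=3 tape=00001[1]   (p3,1)→(p1,1,left)
state=p1 head=2 tape=0000[1]1
M halts after 14 transitions.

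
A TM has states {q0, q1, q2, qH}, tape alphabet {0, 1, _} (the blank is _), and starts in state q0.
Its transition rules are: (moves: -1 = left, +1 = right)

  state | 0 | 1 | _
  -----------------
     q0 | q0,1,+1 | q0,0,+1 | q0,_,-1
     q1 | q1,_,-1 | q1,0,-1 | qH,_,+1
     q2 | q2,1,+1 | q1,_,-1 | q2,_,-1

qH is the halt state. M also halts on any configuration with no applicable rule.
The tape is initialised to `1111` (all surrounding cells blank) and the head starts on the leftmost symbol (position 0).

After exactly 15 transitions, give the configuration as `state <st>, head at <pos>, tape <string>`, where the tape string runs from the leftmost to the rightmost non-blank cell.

state=q0 head=0 tape=[1]111_   (q0,1)→(q0,0,+1)
state=q0 head=1 tape=0[1]11_   (q0,1)→(q0,0,+1)
state=q0 head=2 tape=00[1]1_   (q0,1)→(q0,0,+1)
state=q0 head=3 tape=000[1]_   (q0,1)→(q0,0,+1)
state=q0 head=4 tape=0000[_]   (q0,_)→(q0,_,-1)
state=q0 head=3 tape=000[0]_   (q0,0)→(q0,1,+1)
state=q0 head=4 tape=0001[_]   (q0,_)→(q0,_,-1)
state=q0 head=3 tape=000[1]_   (q0,1)→(q0,0,+1)
state=q0 head=4 tape=0000[_]   (q0,_)→(q0,_,-1)
state=q0 head=3 tape=000[0]_   (q0,0)→(q0,1,+1)
state=q0 head=4 tape=0001[_]   (q0,_)→(q0,_,-1)
state=q0 head=3 tape=000[1]_   (q0,1)→(q0,0,+1)
state=q0 head=4 tape=0000[_]   (q0,_)→(q0,_,-1)
state=q0 head=3 tape=000[0]_   (q0,0)→(q0,1,+1)
state=q0 head=4 tape=0001[_]   (q0,_)→(q0,_,-1)
state=q0 head=3 tape=000[1]_
After 15 steps: state q0, head at 3, tape 0001.

state q0, head at 3, tape 0001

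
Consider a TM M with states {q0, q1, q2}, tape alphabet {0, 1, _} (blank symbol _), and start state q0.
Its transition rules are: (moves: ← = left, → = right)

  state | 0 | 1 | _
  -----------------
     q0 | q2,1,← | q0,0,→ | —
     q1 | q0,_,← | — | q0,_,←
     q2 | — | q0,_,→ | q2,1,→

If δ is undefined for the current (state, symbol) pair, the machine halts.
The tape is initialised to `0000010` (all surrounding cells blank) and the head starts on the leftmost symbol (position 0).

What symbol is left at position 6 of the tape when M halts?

q0 | _[0]000010   read 0 → write 1, move ←, go to q2
q2 | [_]1000010   read _ → write 1, move →, go to q2
q2 | 1[1]000010   read 1 → write _, move →, go to q0
q0 | 1_[0]00010   read 0 → write 1, move ←, go to q2
q2 | 1[_]100010   read _ → write 1, move →, go to q2
q2 | 11[1]00010   read 1 → write _, move →, go to q0
q0 | 11_[0]0010   read 0 → write 1, move ←, go to q2
q2 | 11[_]10010   read _ → write 1, move →, go to q2
q2 | 111[1]0010   read 1 → write _, move →, go to q0
q0 | 111_[0]010   read 0 → write 1, move ←, go to q2
q2 | 111[_]1010   read _ → write 1, move →, go to q2
q2 | 1111[1]010   read 1 → write _, move →, go to q0
q0 | 1111_[0]10   read 0 → write 1, move ←, go to q2
q2 | 1111[_]110   read _ → write 1, move →, go to q2
q2 | 11111[1]10   read 1 → write _, move →, go to q0
q0 | 11111_[1]0   read 1 → write 0, move →, go to q0
q0 | 11111_0[0]   read 0 → write 1, move ←, go to q2
q2 | 11111_[0]1
Cell 6 holds 1 when M halts.

1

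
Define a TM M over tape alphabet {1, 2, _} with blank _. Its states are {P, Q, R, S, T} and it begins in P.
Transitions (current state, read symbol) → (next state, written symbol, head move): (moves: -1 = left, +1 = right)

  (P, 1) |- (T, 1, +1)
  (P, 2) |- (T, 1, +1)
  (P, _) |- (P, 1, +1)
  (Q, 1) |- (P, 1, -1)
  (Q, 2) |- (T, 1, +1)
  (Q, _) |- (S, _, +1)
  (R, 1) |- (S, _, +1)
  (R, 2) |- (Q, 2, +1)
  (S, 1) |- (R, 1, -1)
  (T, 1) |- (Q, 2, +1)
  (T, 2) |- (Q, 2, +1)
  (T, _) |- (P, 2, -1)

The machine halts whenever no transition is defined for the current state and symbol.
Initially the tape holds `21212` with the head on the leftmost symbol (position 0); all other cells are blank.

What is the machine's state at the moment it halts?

P | [2]1212___   read 2 → write 1, move +1, go to T
T | 1[1]212___   read 1 → write 2, move +1, go to Q
Q | 12[2]12___   read 2 → write 1, move +1, go to T
T | 121[1]2___   read 1 → write 2, move +1, go to Q
Q | 1212[2]___   read 2 → write 1, move +1, go to T
T | 12121[_]__   read _ → write 2, move -1, go to P
P | 1212[1]2__   read 1 → write 1, move +1, go to T
T | 12121[2]__   read 2 → write 2, move +1, go to Q
Q | 121212[_]_   read _ → write _, move +1, go to S
S | 121212_[_]
No transition is defined for (S, _); M halts in state S.

S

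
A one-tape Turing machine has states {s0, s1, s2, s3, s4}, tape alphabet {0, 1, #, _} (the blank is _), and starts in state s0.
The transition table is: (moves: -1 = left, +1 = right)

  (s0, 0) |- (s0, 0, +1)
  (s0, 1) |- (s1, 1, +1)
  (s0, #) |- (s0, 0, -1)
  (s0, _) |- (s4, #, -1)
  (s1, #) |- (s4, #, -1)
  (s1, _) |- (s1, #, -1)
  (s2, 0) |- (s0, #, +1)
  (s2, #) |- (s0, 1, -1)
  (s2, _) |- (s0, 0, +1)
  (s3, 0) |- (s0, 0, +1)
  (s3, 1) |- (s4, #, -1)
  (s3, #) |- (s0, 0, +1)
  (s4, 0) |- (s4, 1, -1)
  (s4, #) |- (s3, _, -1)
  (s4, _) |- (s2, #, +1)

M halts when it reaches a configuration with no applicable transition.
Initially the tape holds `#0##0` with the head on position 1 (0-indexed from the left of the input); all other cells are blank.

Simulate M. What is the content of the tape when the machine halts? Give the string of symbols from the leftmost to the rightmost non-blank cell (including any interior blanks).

1111#

state=s0 head=1 tape=_#[0]##0_   (s0,0)→(s0,0,+1)
state=s0 head=2 tape=_#0[#]#0_   (s0,#)→(s0,0,-1)
state=s0 head=1 tape=_#[0]0#0_   (s0,0)→(s0,0,+1)
state=s0 head=2 tape=_#0[0]#0_   (s0,0)→(s0,0,+1)
state=s0 head=3 tape=_#00[#]0_   (s0,#)→(s0,0,-1)
state=s0 head=2 tape=_#0[0]00_   (s0,0)→(s0,0,+1)
state=s0 head=3 tape=_#00[0]0_   (s0,0)→(s0,0,+1)
state=s0 head=4 tape=_#000[0]_   (s0,0)→(s0,0,+1)
state=s0 head=5 tape=_#0000[_]   (s0,_)→(s4,#,-1)
state=s4 head=4 tape=_#000[0]#   (s4,0)→(s4,1,-1)
state=s4 head=3 tape=_#00[0]1#   (s4,0)→(s4,1,-1)
state=s4 head=2 tape=_#0[0]11#   (s4,0)→(s4,1,-1)
state=s4 head=1 tape=_#[0]111#   (s4,0)→(s4,1,-1)
state=s4 head=0 tape=_[#]1111#   (s4,#)→(s3,_,-1)
state=s3 head=-1 tape=[_]_1111#
The non-blank tape span at halt is 1111#.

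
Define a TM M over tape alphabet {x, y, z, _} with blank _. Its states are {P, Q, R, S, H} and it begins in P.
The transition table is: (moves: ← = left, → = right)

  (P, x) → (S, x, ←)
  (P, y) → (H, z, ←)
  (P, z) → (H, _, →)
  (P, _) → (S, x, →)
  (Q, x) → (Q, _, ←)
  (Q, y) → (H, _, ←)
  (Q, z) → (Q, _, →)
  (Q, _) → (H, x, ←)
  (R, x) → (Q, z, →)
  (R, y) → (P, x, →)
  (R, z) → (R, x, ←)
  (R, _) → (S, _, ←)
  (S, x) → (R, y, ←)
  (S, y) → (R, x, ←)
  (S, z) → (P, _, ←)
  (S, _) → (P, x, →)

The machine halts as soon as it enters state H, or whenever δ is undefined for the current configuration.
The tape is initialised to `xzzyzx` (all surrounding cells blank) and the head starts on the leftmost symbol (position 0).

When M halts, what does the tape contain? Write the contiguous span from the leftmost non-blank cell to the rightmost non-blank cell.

P | ___[x]zzyzx   read x → write x, move ←, go to S
S | __[_]xzzyzx   read _ → write x, move →, go to P
P | __x[x]zzyzx   read x → write x, move ←, go to S
S | __[x]xzzyzx   read x → write y, move ←, go to R
R | _[_]yxzzyzx   read _ → write _, move ←, go to S
S | [_]_yxzzyzx   read _ → write x, move →, go to P
P | x[_]yxzzyzx   read _ → write x, move →, go to S
S | xx[y]xzzyzx   read y → write x, move ←, go to R
R | x[x]xxzzyzx   read x → write z, move →, go to Q
Q | xz[x]xzzyzx   read x → write _, move ←, go to Q
Q | x[z]_xzzyzx   read z → write _, move →, go to Q
Q | x_[_]xzzyzx   read _ → write x, move ←, go to H
H | x[_]xxzzyzx
The non-blank tape span at halt is x_xxzzyzx.

x_xxzzyzx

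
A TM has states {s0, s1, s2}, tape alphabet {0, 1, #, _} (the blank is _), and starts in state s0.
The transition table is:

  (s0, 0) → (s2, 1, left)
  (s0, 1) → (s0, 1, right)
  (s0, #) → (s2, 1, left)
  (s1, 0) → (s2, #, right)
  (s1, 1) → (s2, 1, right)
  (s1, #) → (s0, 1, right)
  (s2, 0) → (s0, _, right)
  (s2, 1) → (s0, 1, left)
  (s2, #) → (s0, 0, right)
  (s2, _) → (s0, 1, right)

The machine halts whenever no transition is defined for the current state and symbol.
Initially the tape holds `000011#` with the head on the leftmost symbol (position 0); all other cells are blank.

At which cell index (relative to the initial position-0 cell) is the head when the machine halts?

s0 | _[0]00011#_   read 0 → write 1, move left, go to s2
s2 | [_]100011#_   read _ → write 1, move right, go to s0
s0 | 1[1]00011#_   read 1 → write 1, move right, go to s0
s0 | 11[0]0011#_   read 0 → write 1, move left, go to s2
s2 | 1[1]10011#_   read 1 → write 1, move left, go to s0
s0 | [1]110011#_   read 1 → write 1, move right, go to s0
s0 | 1[1]10011#_   read 1 → write 1, move right, go to s0
s0 | 11[1]0011#_   read 1 → write 1, move right, go to s0
s0 | 111[0]011#_   read 0 → write 1, move left, go to s2
s2 | 11[1]1011#_   read 1 → write 1, move left, go to s0
s0 | 1[1]11011#_   read 1 → write 1, move right, go to s0
s0 | 11[1]1011#_   read 1 → write 1, move right, go to s0
s0 | 111[1]011#_   read 1 → write 1, move right, go to s0
s0 | 1111[0]11#_   read 0 → write 1, move left, go to s2
s2 | 111[1]111#_   read 1 → write 1, move left, go to s0
s0 | 11[1]1111#_   read 1 → write 1, move right, go to s0
s0 | 111[1]111#_   read 1 → write 1, move right, go to s0
s0 | 1111[1]11#_   read 1 → write 1, move right, go to s0
s0 | 11111[1]1#_   read 1 → write 1, move right, go to s0
s0 | 111111[1]#_   read 1 → write 1, move right, go to s0
s0 | 1111111[#]_   read # → write 1, move left, go to s2
s2 | 111111[1]1_   read 1 → write 1, move left, go to s0
s0 | 11111[1]11_   read 1 → write 1, move right, go to s0
s0 | 111111[1]1_   read 1 → write 1, move right, go to s0
s0 | 1111111[1]_   read 1 → write 1, move right, go to s0
s0 | 11111111[_]
At halt the head is at cell 7.

7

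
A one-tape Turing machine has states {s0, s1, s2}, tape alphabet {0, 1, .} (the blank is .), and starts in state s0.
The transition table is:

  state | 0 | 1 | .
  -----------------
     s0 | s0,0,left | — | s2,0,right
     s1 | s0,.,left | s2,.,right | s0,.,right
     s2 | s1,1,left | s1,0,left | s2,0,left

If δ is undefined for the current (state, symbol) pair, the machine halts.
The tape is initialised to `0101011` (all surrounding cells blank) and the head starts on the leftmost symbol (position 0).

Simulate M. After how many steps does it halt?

8

state=s0 head=0 tape=...[0]101011   (s0,0)→(s0,0,left)
state=s0 head=-1 tape=..[.]0101011   (s0,.)→(s2,0,right)
state=s2 head=0 tape=..0[0]101011   (s2,0)→(s1,1,left)
state=s1 head=-1 tape=..[0]1101011   (s1,0)→(s0,.,left)
state=s0 head=-2 tape=.[.].1101011   (s0,.)→(s2,0,right)
state=s2 head=-1 tape=.0[.]1101011   (s2,.)→(s2,0,left)
state=s2 head=-2 tape=.[0]01101011   (s2,0)→(s1,1,left)
state=s1 head=-3 tape=[.]101101011   (s1,.)→(s0,.,right)
state=s0 head=-2 tape=.[1]01101011
M halts after 8 transitions.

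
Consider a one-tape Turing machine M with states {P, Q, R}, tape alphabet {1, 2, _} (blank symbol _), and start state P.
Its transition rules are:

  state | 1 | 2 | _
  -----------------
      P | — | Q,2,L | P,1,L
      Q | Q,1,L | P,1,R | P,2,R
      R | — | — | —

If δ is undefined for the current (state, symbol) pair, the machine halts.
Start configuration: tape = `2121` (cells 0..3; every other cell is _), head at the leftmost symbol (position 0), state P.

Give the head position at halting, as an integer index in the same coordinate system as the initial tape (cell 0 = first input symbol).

state=P head=0 tape=__[2]121   (P,2)→(Q,2,L)
state=Q head=-1 tape=_[_]2121   (Q,_)→(P,2,R)
state=P head=0 tape=_2[2]121   (P,2)→(Q,2,L)
state=Q head=-1 tape=_[2]2121   (Q,2)→(P,1,R)
state=P head=0 tape=_1[2]121   (P,2)→(Q,2,L)
state=Q head=-1 tape=_[1]2121   (Q,1)→(Q,1,L)
state=Q head=-2 tape=[_]12121   (Q,_)→(P,2,R)
state=P head=-1 tape=2[1]2121
At halt the head is at cell -1.

-1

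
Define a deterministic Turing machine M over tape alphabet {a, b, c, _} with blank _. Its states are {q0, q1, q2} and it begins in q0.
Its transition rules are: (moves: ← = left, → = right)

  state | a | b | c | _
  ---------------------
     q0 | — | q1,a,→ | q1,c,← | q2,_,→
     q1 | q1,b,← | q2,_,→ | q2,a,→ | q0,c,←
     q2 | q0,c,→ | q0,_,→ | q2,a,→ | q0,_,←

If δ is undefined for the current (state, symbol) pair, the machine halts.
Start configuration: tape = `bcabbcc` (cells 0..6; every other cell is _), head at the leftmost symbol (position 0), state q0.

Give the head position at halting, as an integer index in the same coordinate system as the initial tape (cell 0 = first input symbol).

q0 | [b]cabbcc_   read b → write a, move →, go to q1
q1 | a[c]abbcc_   read c → write a, move →, go to q2
q2 | aa[a]bbcc_   read a → write c, move →, go to q0
q0 | aac[b]bcc_   read b → write a, move →, go to q1
q1 | aaca[b]cc_   read b → write _, move →, go to q2
q2 | aaca_[c]c_   read c → write a, move →, go to q2
q2 | aaca_a[c]_   read c → write a, move →, go to q2
q2 | aaca_aa[_]   read _ → write _, move ←, go to q0
q0 | aaca_a[a]_
At halt the head is at cell 6.

6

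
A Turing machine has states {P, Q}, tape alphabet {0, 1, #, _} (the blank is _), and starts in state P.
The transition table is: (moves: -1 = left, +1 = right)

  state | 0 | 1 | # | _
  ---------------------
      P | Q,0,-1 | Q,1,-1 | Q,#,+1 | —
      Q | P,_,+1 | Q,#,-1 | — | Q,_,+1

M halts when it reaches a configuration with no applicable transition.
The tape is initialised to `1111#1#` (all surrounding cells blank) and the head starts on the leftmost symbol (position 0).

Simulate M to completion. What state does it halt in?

P | _[1]111#1#   read 1 → write 1, move -1, go to Q
Q | [_]1111#1#   read _ → write _, move +1, go to Q
Q | _[1]111#1#   read 1 → write #, move -1, go to Q
Q | [_]#111#1#   read _ → write _, move +1, go to Q
Q | _[#]111#1#
No transition is defined for (Q, #); M halts in state Q.

Q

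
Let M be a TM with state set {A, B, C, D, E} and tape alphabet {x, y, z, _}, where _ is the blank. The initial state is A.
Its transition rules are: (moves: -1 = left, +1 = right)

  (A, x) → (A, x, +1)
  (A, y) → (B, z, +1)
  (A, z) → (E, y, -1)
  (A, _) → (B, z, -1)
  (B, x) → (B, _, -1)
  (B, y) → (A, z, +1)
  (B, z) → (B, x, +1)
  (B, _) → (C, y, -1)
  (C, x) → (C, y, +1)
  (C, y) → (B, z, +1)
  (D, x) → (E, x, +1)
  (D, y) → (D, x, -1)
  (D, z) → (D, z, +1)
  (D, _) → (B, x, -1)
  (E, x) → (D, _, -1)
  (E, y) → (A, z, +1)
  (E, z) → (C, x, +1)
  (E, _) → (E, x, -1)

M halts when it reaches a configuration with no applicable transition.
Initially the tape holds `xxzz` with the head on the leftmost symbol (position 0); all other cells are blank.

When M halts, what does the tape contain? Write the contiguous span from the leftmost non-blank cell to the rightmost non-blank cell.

yx_xyz

state=A head=0 tape=___[x]xzz   (A,x)→(A,x,+1)
state=A head=1 tape=___x[x]zz   (A,x)→(A,x,+1)
state=A head=2 tape=___xx[z]z   (A,z)→(E,y,-1)
state=E head=1 tape=___x[x]yz   (E,x)→(D,_,-1)
state=D head=0 tape=___[x]_yz   (D,x)→(E,x,+1)
state=E head=1 tape=___x[_]yz   (E,_)→(E,x,-1)
state=E head=0 tape=___[x]xyz   (E,x)→(D,_,-1)
state=D head=-1 tape=__[_]_xyz   (D,_)→(B,x,-1)
state=B head=-2 tape=_[_]x_xyz   (B,_)→(C,y,-1)
state=C head=-3 tape=[_]yx_xyz
The non-blank tape span at halt is yx_xyz.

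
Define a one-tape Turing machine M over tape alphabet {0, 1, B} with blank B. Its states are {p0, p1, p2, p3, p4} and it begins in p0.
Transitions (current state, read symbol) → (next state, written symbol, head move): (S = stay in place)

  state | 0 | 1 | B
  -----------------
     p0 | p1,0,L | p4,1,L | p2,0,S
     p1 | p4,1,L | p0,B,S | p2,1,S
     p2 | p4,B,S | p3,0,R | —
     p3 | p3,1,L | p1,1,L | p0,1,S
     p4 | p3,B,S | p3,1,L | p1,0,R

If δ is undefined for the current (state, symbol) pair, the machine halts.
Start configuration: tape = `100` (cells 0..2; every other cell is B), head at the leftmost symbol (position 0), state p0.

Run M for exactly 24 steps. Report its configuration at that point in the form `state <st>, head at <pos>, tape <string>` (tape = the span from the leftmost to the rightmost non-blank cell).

state p2, head at 1, tape 00000

p0 | BB[1]00   read 1 → write 1, move L, go to p4
p4 | B[B]100   read B → write 0, move R, go to p1
p1 | B0[1]00   read 1 → write B, move S, go to p0
p0 | B0[B]00   read B → write 0, move S, go to p2
p2 | B0[0]00   read 0 → write B, move S, go to p4
p4 | B0[B]00   read B → write 0, move R, go to p1
p1 | B00[0]0   read 0 → write 1, move L, go to p4
p4 | B0[0]10   read 0 → write B, move S, go to p3
p3 | B0[B]10   read B → write 1, move S, go to p0
p0 | B0[1]10   read 1 → write 1, move L, go to p4
p4 | B[0]110   read 0 → write B, move S, go to p3
p3 | B[B]110   read B → write 1, move S, go to p0
p0 | B[1]110   read 1 → write 1, move L, go to p4
p4 | [B]1110   read B → write 0, move R, go to p1
p1 | 0[1]110   read 1 → write B, move S, go to p0
p0 | 0[B]110   read B → write 0, move S, go to p2
p2 | 0[0]110   read 0 → write B, move S, go to p4
p4 | 0[B]110   read B → write 0, move R, go to p1
p1 | 00[1]10   read 1 → write B, move S, go to p0
p0 | 00[B]10   read B → write 0, move S, go to p2
p2 | 00[0]10   read 0 → write B, move S, go to p4
p4 | 00[B]10   read B → write 0, move R, go to p1
p1 | 000[1]0   read 1 → write B, move S, go to p0
p0 | 000[B]0   read B → write 0, move S, go to p2
p2 | 000[0]0
After 24 steps: state p2, head at 1, tape 00000.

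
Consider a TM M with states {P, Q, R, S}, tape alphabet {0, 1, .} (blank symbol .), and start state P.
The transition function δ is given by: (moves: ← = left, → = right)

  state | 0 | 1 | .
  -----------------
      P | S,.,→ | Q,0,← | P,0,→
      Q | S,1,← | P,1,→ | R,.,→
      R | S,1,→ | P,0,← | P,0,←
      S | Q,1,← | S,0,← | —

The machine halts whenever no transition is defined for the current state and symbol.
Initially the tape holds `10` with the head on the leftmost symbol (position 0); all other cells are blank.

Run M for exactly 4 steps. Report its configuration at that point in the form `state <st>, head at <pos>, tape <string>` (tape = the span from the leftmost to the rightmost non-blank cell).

state Q, head at 0, tape 11

P | .[1]0   read 1 → write 0, move ←, go to Q
Q | [.]00   read . → write ., move →, go to R
R | .[0]0   read 0 → write 1, move →, go to S
S | .1[0]   read 0 → write 1, move ←, go to Q
Q | .[1]1
After 4 steps: state Q, head at 0, tape 11.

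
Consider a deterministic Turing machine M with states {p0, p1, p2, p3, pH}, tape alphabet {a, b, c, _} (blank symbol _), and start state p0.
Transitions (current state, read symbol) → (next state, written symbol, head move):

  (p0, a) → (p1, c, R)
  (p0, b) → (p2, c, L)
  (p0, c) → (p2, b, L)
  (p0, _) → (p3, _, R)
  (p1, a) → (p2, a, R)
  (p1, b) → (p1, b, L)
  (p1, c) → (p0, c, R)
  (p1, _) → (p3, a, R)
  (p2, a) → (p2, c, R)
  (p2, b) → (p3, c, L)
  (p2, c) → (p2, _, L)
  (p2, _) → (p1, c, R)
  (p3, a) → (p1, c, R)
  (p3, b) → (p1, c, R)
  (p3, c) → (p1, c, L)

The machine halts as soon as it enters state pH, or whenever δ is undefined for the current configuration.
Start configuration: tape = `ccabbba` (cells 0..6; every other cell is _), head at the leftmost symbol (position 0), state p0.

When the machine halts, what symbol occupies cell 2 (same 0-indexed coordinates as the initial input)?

state=p0 head=0 tape=___[c]cabbba   (p0,c)→(p2,b,L)
state=p2 head=-1 tape=__[_]bcabbba   (p2,_)→(p1,c,R)
state=p1 head=0 tape=__c[b]cabbba   (p1,b)→(p1,b,L)
state=p1 head=-1 tape=__[c]bcabbba   (p1,c)→(p0,c,R)
state=p0 head=0 tape=__c[b]cabbba   (p0,b)→(p2,c,L)
state=p2 head=-1 tape=__[c]ccabbba   (p2,c)→(p2,_,L)
state=p2 head=-2 tape=_[_]_ccabbba   (p2,_)→(p1,c,R)
state=p1 head=-1 tape=_c[_]ccabbba   (p1,_)→(p3,a,R)
state=p3 head=0 tape=_ca[c]cabbba   (p3,c)→(p1,c,L)
state=p1 head=-1 tape=_c[a]ccabbba   (p1,a)→(p2,a,R)
state=p2 head=0 tape=_ca[c]cabbba   (p2,c)→(p2,_,L)
state=p2 head=-1 tape=_c[a]_cabbba   (p2,a)→(p2,c,R)
state=p2 head=0 tape=_cc[_]cabbba   (p2,_)→(p1,c,R)
state=p1 head=1 tape=_ccc[c]abbba   (p1,c)→(p0,c,R)
state=p0 head=2 tape=_cccc[a]bbba   (p0,a)→(p1,c,R)
state=p1 head=3 tape=_ccccc[b]bba   (p1,b)→(p1,b,L)
state=p1 head=2 tape=_cccc[c]bbba   (p1,c)→(p0,c,R)
state=p0 head=3 tape=_ccccc[b]bba   (p0,b)→(p2,c,L)
state=p2 head=2 tape=_cccc[c]cbba   (p2,c)→(p2,_,L)
state=p2 head=1 tape=_ccc[c]_cbba   (p2,c)→(p2,_,L)
state=p2 head=0 tape=_cc[c]__cbba   (p2,c)→(p2,_,L)
state=p2 head=-1 tape=_c[c]___cbba   (p2,c)→(p2,_,L)
state=p2 head=-2 tape=_[c]____cbba   (p2,c)→(p2,_,L)
state=p2 head=-3 tape=[_]_____cbba   (p2,_)→(p1,c,R)
state=p1 head=-2 tape=c[_]____cbba   (p1,_)→(p3,a,R)
state=p3 head=-1 tape=ca[_]___cbba
Cell 2 holds _ when M halts.

_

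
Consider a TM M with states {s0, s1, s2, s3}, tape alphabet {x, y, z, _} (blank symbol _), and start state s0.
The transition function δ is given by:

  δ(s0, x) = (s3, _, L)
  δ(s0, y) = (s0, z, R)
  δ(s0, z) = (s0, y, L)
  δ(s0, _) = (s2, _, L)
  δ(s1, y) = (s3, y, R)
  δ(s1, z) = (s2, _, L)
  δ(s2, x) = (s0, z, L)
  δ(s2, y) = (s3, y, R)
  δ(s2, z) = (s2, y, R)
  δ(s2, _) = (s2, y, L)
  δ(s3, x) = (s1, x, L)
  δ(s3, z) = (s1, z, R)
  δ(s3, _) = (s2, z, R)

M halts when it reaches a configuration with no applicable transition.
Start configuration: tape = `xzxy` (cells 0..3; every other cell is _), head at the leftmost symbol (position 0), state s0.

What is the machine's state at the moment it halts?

state=s0 head=0 tape=_[x]zxy   (s0,x)→(s3,_,L)
state=s3 head=-1 tape=[_]_zxy   (s3,_)→(s2,z,R)
state=s2 head=0 tape=z[_]zxy   (s2,_)→(s2,y,L)
state=s2 head=-1 tape=[z]yzxy   (s2,z)→(s2,y,R)
state=s2 head=0 tape=y[y]zxy   (s2,y)→(s3,y,R)
state=s3 head=1 tape=yy[z]xy   (s3,z)→(s1,z,R)
state=s1 head=2 tape=yyz[x]y
No transition is defined for (s1, x); M halts in state s1.

s1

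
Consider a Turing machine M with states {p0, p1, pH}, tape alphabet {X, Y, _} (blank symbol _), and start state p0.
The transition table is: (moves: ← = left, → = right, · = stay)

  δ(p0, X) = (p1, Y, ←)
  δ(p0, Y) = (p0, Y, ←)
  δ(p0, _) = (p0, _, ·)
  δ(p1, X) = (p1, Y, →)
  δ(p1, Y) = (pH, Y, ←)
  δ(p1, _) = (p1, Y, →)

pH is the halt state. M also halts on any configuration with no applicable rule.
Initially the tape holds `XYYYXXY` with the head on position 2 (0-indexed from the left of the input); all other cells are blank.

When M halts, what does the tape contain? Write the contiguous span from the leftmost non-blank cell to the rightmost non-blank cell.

YYYYYXXY

p0 | _XY[Y]YXXY   read Y → write Y, move ←, go to p0
p0 | _X[Y]YYXXY   read Y → write Y, move ←, go to p0
p0 | _[X]YYYXXY   read X → write Y, move ←, go to p1
p1 | [_]YYYYXXY   read _ → write Y, move →, go to p1
p1 | Y[Y]YYYXXY   read Y → write Y, move ←, go to pH
pH | [Y]YYYYXXY
The non-blank tape span at halt is YYYYYXXY.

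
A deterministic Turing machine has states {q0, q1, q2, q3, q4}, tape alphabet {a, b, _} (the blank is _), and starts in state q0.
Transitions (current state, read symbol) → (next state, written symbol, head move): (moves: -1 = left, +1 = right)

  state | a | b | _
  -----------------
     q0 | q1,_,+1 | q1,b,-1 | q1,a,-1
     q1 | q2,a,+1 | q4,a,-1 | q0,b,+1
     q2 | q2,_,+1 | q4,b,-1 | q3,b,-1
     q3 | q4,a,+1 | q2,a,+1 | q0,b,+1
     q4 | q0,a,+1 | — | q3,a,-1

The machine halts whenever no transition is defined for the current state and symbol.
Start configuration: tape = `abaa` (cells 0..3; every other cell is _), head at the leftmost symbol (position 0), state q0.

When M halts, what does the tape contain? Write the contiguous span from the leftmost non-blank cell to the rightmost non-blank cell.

state=q0 head=0 tape=_[a]baa____   (q0,a)→(q1,_,+1)
state=q1 head=1 tape=__[b]aa____   (q1,b)→(q4,a,-1)
state=q4 head=0 tape=_[_]aaa____   (q4,_)→(q3,a,-1)
state=q3 head=-1 tape=[_]aaaa____   (q3,_)→(q0,b,+1)
state=q0 head=0 tape=b[a]aaa____   (q0,a)→(q1,_,+1)
state=q1 head=1 tape=b_[a]aa____   (q1,a)→(q2,a,+1)
state=q2 head=2 tape=b_a[a]a____   (q2,a)→(q2,_,+1)
state=q2 head=3 tape=b_a_[a]____   (q2,a)→(q2,_,+1)
state=q2 head=4 tape=b_a__[_]___   (q2,_)→(q3,b,-1)
state=q3 head=3 tape=b_a_[_]b___   (q3,_)→(q0,b,+1)
state=q0 head=4 tape=b_a_b[b]___   (q0,b)→(q1,b,-1)
state=q1 head=3 tape=b_a_[b]b___   (q1,b)→(q4,a,-1)
state=q4 head=2 tape=b_a[_]ab___   (q4,_)→(q3,a,-1)
state=q3 head=1 tape=b_[a]aab___   (q3,a)→(q4,a,+1)
state=q4 head=2 tape=b_a[a]ab___   (q4,a)→(q0,a,+1)
state=q0 head=3 tape=b_aa[a]b___   (q0,a)→(q1,_,+1)
state=q1 head=4 tape=b_aa_[b]___   (q1,b)→(q4,a,-1)
state=q4 head=3 tape=b_aa[_]a___   (q4,_)→(q3,a,-1)
state=q3 head=2 tape=b_a[a]aa___   (q3,a)→(q4,a,+1)
state=q4 head=3 tape=b_aa[a]a___   (q4,a)→(q0,a,+1)
state=q0 head=4 tape=b_aaa[a]___   (q0,a)→(q1,_,+1)
state=q1 head=5 tape=b_aaa_[_]__   (q1,_)→(q0,b,+1)
state=q0 head=6 tape=b_aaa_b[_]_   (q0,_)→(q1,a,-1)
state=q1 head=5 tape=b_aaa_[b]a_   (q1,b)→(q4,a,-1)
state=q4 head=4 tape=b_aaa[_]aa_   (q4,_)→(q3,a,-1)
state=q3 head=3 tape=b_aa[a]aaa_   (q3,a)→(q4,a,+1)
state=q4 head=4 tape=b_aaa[a]aa_   (q4,a)→(q0,a,+1)
state=q0 head=5 tape=b_aaaa[a]a_   (q0,a)→(q1,_,+1)
state=q1 head=6 tape=b_aaaa_[a]_   (q1,a)→(q2,a,+1)
state=q2 head=7 tape=b_aaaa_a[_]   (q2,_)→(q3,b,-1)
state=q3 head=6 tape=b_aaaa_[a]b   (q3,a)→(q4,a,+1)
state=q4 head=7 tape=b_aaaa_a[b]
The non-blank tape span at halt is b_aaaa_ab.

b_aaaa_ab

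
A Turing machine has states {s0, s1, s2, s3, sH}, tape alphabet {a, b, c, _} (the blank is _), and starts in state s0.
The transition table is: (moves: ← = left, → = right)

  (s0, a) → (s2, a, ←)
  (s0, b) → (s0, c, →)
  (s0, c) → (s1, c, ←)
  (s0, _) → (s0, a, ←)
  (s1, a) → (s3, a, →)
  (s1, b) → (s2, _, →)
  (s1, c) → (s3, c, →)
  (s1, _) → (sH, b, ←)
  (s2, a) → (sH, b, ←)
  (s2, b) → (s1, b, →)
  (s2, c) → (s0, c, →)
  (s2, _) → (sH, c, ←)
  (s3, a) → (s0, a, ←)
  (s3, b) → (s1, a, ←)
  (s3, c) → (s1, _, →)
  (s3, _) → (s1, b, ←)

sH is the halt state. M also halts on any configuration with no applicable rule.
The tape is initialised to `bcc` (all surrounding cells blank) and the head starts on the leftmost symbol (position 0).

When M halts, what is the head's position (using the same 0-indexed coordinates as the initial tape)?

state=s0 head=0 tape=[b]cc_   (s0,b)→(s0,c,→)
state=s0 head=1 tape=c[c]c_   (s0,c)→(s1,c,←)
state=s1 head=0 tape=[c]cc_   (s1,c)→(s3,c,→)
state=s3 head=1 tape=c[c]c_   (s3,c)→(s1,_,→)
state=s1 head=2 tape=c_[c]_   (s1,c)→(s3,c,→)
state=s3 head=3 tape=c_c[_]   (s3,_)→(s1,b,←)
state=s1 head=2 tape=c_[c]b   (s1,c)→(s3,c,→)
state=s3 head=3 tape=c_c[b]   (s3,b)→(s1,a,←)
state=s1 head=2 tape=c_[c]a   (s1,c)→(s3,c,→)
state=s3 head=3 tape=c_c[a]   (s3,a)→(s0,a,←)
state=s0 head=2 tape=c_[c]a   (s0,c)→(s1,c,←)
state=s1 head=1 tape=c[_]ca   (s1,_)→(sH,b,←)
state=sH head=0 tape=[c]bca
At halt the head is at cell 0.

0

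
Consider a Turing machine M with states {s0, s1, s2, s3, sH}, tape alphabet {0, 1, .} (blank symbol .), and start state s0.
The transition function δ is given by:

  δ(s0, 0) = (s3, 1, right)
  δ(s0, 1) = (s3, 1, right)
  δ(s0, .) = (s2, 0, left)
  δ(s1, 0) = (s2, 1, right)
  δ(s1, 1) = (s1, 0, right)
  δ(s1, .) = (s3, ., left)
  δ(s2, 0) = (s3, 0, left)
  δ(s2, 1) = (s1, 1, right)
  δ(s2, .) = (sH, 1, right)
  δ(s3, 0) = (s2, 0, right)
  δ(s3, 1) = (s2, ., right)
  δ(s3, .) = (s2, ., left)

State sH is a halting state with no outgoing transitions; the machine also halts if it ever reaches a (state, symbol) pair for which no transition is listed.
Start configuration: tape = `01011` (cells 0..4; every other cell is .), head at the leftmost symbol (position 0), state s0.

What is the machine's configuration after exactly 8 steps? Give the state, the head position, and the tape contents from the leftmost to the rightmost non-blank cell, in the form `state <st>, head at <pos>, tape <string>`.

state=s0 head=0 tape=[0]1011   (s0,0)→(s3,1,right)
state=s3 head=1 tape=1[1]011   (s3,1)→(s2,.,right)
state=s2 head=2 tape=1.[0]11   (s2,0)→(s3,0,left)
state=s3 head=1 tape=1[.]011   (s3,.)→(s2,.,left)
state=s2 head=0 tape=[1].011   (s2,1)→(s1,1,right)
state=s1 head=1 tape=1[.]011   (s1,.)→(s3,.,left)
state=s3 head=0 tape=[1].011   (s3,1)→(s2,.,right)
state=s2 head=1 tape=.[.]011   (s2,.)→(sH,1,right)
state=sH head=2 tape=.1[0]11
After 8 steps: state sH, head at 2, tape 1011.

state sH, head at 2, tape 1011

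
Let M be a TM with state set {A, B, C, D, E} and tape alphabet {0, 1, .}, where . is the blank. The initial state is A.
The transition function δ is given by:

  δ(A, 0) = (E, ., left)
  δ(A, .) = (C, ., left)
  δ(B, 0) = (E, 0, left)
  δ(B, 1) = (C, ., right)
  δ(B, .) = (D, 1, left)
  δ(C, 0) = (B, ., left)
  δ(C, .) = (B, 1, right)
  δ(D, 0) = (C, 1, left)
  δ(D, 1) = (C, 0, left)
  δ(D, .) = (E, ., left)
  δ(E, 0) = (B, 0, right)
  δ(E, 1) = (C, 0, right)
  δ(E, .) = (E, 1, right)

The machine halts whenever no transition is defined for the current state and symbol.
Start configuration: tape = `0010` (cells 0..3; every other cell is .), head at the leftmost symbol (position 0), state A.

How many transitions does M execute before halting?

8

A | .[0]010   read 0 → write ., move left, go to E
E | [.].010   read . → write 1, move right, go to E
E | 1[.]010   read . → write 1, move right, go to E
E | 11[0]10   read 0 → write 0, move right, go to B
B | 110[1]0   read 1 → write ., move right, go to C
C | 110.[0]   read 0 → write ., move left, go to B
B | 110[.].   read . → write 1, move left, go to D
D | 11[0]1.   read 0 → write 1, move left, go to C
C | 1[1]11.
M halts after 8 transitions.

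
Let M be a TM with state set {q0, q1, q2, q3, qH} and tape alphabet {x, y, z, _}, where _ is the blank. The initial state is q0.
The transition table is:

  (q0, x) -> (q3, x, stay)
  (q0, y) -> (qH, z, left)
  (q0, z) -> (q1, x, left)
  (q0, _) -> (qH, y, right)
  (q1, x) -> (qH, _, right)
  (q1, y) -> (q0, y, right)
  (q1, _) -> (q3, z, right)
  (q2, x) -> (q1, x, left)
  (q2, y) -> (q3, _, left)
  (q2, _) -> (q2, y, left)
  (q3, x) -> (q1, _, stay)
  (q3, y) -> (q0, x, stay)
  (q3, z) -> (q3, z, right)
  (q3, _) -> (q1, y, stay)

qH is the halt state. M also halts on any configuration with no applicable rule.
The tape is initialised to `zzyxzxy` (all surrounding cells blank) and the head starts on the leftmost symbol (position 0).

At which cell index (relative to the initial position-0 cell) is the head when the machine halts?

state=q0 head=0 tape=_[z]zyxzxy___   (q0,z)→(q1,x,left)
state=q1 head=-1 tape=[_]xzyxzxy___   (q1,_)→(q3,z,right)
state=q3 head=0 tape=z[x]zyxzxy___   (q3,x)→(q1,_,stay)
state=q1 head=0 tape=z[_]zyxzxy___   (q1,_)→(q3,z,right)
state=q3 head=1 tape=zz[z]yxzxy___   (q3,z)→(q3,z,right)
state=q3 head=2 tape=zzz[y]xzxy___   (q3,y)→(q0,x,stay)
state=q0 head=2 tape=zzz[x]xzxy___   (q0,x)→(q3,x,stay)
state=q3 head=2 tape=zzz[x]xzxy___   (q3,x)→(q1,_,stay)
state=q1 head=2 tape=zzz[_]xzxy___   (q1,_)→(q3,z,right)
state=q3 head=3 tape=zzzz[x]zxy___   (q3,x)→(q1,_,stay)
state=q1 head=3 tape=zzzz[_]zxy___   (q1,_)→(q3,z,right)
state=q3 head=4 tape=zzzzz[z]xy___   (q3,z)→(q3,z,right)
state=q3 head=5 tape=zzzzzz[x]y___   (q3,x)→(q1,_,stay)
state=q1 head=5 tape=zzzzzz[_]y___   (q1,_)→(q3,z,right)
state=q3 head=6 tape=zzzzzzz[y]___   (q3,y)→(q0,x,stay)
state=q0 head=6 tape=zzzzzzz[x]___   (q0,x)→(q3,x,stay)
state=q3 head=6 tape=zzzzzzz[x]___   (q3,x)→(q1,_,stay)
state=q1 head=6 tape=zzzzzzz[_]___   (q1,_)→(q3,z,right)
state=q3 head=7 tape=zzzzzzzz[_]__   (q3,_)→(q1,y,stay)
state=q1 head=7 tape=zzzzzzzz[y]__   (q1,y)→(q0,y,right)
state=q0 head=8 tape=zzzzzzzzy[_]_   (q0,_)→(qH,y,right)
state=qH head=9 tape=zzzzzzzzyy[_]
At halt the head is at cell 9.

9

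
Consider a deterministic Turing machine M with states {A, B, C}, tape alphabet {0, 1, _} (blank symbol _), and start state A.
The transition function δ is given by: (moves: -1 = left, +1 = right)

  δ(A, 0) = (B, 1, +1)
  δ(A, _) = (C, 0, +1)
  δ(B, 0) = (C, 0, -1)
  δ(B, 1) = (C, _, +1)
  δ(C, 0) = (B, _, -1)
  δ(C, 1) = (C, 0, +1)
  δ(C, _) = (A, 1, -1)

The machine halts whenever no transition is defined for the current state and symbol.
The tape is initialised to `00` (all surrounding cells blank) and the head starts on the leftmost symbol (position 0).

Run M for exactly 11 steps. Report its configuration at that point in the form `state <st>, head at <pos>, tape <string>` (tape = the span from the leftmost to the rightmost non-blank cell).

state B, head at -3, tape 0

A | ___[0]0   read 0 → write 1, move +1, go to B
B | ___1[0]   read 0 → write 0, move -1, go to C
C | ___[1]0   read 1 → write 0, move +1, go to C
C | ___0[0]   read 0 → write _, move -1, go to B
B | ___[0]_   read 0 → write 0, move -1, go to C
C | __[_]0_   read _ → write 1, move -1, go to A
A | _[_]10_   read _ → write 0, move +1, go to C
C | _0[1]0_   read 1 → write 0, move +1, go to C
C | _00[0]_   read 0 → write _, move -1, go to B
B | _0[0]__   read 0 → write 0, move -1, go to C
C | _[0]0__   read 0 → write _, move -1, go to B
B | [_]_0__
After 11 steps: state B, head at -3, tape 0.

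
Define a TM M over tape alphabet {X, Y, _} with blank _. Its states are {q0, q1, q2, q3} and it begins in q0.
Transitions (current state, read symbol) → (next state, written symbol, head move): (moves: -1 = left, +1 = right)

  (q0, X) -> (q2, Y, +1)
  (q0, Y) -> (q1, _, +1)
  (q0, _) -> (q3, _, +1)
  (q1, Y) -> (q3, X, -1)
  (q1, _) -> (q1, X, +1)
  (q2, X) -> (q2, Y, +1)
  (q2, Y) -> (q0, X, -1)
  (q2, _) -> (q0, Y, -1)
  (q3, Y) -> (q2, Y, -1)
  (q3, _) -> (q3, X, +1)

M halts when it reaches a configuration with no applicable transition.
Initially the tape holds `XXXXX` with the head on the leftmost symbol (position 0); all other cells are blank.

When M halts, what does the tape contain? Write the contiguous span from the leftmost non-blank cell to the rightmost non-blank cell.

state=q0 head=0 tape=[X]XXXX_   (q0,X)→(q2,Y,+1)
state=q2 head=1 tape=Y[X]XXX_   (q2,X)→(q2,Y,+1)
state=q2 head=2 tape=YY[X]XX_   (q2,X)→(q2,Y,+1)
state=q2 head=3 tape=YYY[X]X_   (q2,X)→(q2,Y,+1)
state=q2 head=4 tape=YYYY[X]_   (q2,X)→(q2,Y,+1)
state=q2 head=5 tape=YYYYY[_]   (q2,_)→(q0,Y,-1)
state=q0 head=4 tape=YYYY[Y]Y   (q0,Y)→(q1,_,+1)
state=q1 head=5 tape=YYYY_[Y]   (q1,Y)→(q3,X,-1)
state=q3 head=4 tape=YYYY[_]X   (q3,_)→(q3,X,+1)
state=q3 head=5 tape=YYYYX[X]
The non-blank tape span at halt is YYYYXX.

YYYYXX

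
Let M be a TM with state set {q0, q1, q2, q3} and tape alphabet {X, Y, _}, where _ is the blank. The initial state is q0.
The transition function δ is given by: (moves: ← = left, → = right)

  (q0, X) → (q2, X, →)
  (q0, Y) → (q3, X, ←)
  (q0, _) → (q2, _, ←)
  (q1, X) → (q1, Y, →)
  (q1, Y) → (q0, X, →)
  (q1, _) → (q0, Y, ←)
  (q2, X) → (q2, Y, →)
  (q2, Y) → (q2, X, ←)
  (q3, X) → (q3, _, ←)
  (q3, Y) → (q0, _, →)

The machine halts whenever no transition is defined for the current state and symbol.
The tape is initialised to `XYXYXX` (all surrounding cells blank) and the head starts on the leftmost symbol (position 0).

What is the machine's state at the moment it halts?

state=q0 head=0 tape=_[X]YXYXX   (q0,X)→(q2,X,→)
state=q2 head=1 tape=_X[Y]XYXX   (q2,Y)→(q2,X,←)
state=q2 head=0 tape=_[X]XXYXX   (q2,X)→(q2,Y,→)
state=q2 head=1 tape=_Y[X]XYXX   (q2,X)→(q2,Y,→)
state=q2 head=2 tape=_YY[X]YXX   (q2,X)→(q2,Y,→)
state=q2 head=3 tape=_YYY[Y]XX   (q2,Y)→(q2,X,←)
state=q2 head=2 tape=_YY[Y]XXX   (q2,Y)→(q2,X,←)
state=q2 head=1 tape=_Y[Y]XXXX   (q2,Y)→(q2,X,←)
state=q2 head=0 tape=_[Y]XXXXX   (q2,Y)→(q2,X,←)
state=q2 head=-1 tape=[_]XXXXXX
No transition is defined for (q2, _); M halts in state q2.

q2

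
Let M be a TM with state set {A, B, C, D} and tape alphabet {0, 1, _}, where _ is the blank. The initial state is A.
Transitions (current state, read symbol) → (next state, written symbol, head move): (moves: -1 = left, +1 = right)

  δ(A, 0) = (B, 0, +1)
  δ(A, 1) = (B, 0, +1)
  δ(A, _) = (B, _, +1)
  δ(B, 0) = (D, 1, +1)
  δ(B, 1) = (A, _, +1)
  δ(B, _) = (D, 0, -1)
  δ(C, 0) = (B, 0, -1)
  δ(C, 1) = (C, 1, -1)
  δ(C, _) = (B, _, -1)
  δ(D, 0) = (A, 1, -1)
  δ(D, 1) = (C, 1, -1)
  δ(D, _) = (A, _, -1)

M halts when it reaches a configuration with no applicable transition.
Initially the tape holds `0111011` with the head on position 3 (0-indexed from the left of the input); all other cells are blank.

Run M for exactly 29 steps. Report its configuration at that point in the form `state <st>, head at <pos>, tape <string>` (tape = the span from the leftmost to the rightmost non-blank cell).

state A, head at 8, tape 01_0__00__0

A | 011[1]011____   read 1 → write 0, move +1, go to B
B | 0110[0]11____   read 0 → write 1, move +1, go to D
D | 01101[1]1____   read 1 → write 1, move -1, go to C
C | 0110[1]11____   read 1 → write 1, move -1, go to C
C | 011[0]111____   read 0 → write 0, move -1, go to B
B | 01[1]0111____   read 1 → write _, move +1, go to A
A | 01_[0]111____   read 0 → write 0, move +1, go to B
B | 01_0[1]11____   read 1 → write _, move +1, go to A
A | 01_0_[1]1____   read 1 → write 0, move +1, go to B
B | 01_0_0[1]____   read 1 → write _, move +1, go to A
A | 01_0_0_[_]___   read _ → write _, move +1, go to B
B | 01_0_0__[_]__   read _ → write 0, move -1, go to D
D | 01_0_0_[_]0__   read _ → write _, move -1, go to A
A | 01_0_0[_]_0__   read _ → write _, move +1, go to B
B | 01_0_0_[_]0__   read _ → write 0, move -1, go to D
D | 01_0_0[_]00__   read _ → write _, move -1, go to A
A | 01_0_[0]_00__   read 0 → write 0, move +1, go to B
B | 01_0_0[_]00__   read _ → write 0, move -1, go to D
D | 01_0_[0]000__   read 0 → write 1, move -1, go to A
A | 01_0[_]1000__   read _ → write _, move +1, go to B
B | 01_0_[1]000__   read 1 → write _, move +1, go to A
A | 01_0__[0]00__   read 0 → write 0, move +1, go to B
B | 01_0__0[0]0__   read 0 → write 1, move +1, go to D
D | 01_0__01[0]__   read 0 → write 1, move -1, go to A
A | 01_0__0[1]1__   read 1 → write 0, move +1, go to B
B | 01_0__00[1]__   read 1 → write _, move +1, go to A
A | 01_0__00_[_]_   read _ → write _, move +1, go to B
B | 01_0__00__[_]   read _ → write 0, move -1, go to D
D | 01_0__00_[_]0   read _ → write _, move -1, go to A
A | 01_0__00[_]_0
After 29 steps: state A, head at 8, tape 01_0__00__0.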